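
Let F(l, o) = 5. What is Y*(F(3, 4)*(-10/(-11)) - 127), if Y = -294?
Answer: 396018/11 ≈ 36002.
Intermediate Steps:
Y*(F(3, 4)*(-10/(-11)) - 127) = -294*(5*(-10/(-11)) - 127) = -294*(5*(-10*(-1/11)) - 127) = -294*(5*(10/11) - 127) = -294*(50/11 - 127) = -294*(-1347/11) = 396018/11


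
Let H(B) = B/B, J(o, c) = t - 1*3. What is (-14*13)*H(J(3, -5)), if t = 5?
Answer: -182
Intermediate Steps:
J(o, c) = 2 (J(o, c) = 5 - 1*3 = 5 - 3 = 2)
H(B) = 1
(-14*13)*H(J(3, -5)) = -14*13*1 = -182*1 = -182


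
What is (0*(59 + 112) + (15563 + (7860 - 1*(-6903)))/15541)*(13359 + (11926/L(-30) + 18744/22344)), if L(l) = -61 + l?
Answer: 4855434358872/188092723 ≈ 25814.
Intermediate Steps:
(0*(59 + 112) + (15563 + (7860 - 1*(-6903)))/15541)*(13359 + (11926/L(-30) + 18744/22344)) = (0*(59 + 112) + (15563 + (7860 - 1*(-6903)))/15541)*(13359 + (11926/(-61 - 30) + 18744/22344)) = (0*171 + (15563 + (7860 + 6903))*(1/15541))*(13359 + (11926/(-91) + 18744*(1/22344))) = (0 + (15563 + 14763)*(1/15541))*(13359 + (11926*(-1/91) + 781/931)) = (0 + 30326*(1/15541))*(13359 + (-11926/91 + 781/931)) = (0 + 30326/15541)*(13359 - 1576005/12103) = (30326/15541)*(160107972/12103) = 4855434358872/188092723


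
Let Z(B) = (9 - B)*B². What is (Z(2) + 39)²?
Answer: 4489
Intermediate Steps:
Z(B) = B²*(9 - B)
(Z(2) + 39)² = (2²*(9 - 1*2) + 39)² = (4*(9 - 2) + 39)² = (4*7 + 39)² = (28 + 39)² = 67² = 4489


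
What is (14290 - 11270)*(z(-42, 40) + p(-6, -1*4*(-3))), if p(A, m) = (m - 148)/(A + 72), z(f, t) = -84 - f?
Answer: -4391080/33 ≈ -1.3306e+5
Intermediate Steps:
p(A, m) = (-148 + m)/(72 + A)
(14290 - 11270)*(z(-42, 40) + p(-6, -1*4*(-3))) = (14290 - 11270)*((-84 - 1*(-42)) + (-148 - 1*4*(-3))/(72 - 6)) = 3020*((-84 + 42) + (-148 - 4*(-3))/66) = 3020*(-42 + (-148 + 12)/66) = 3020*(-42 + (1/66)*(-136)) = 3020*(-42 - 68/33) = 3020*(-1454/33) = -4391080/33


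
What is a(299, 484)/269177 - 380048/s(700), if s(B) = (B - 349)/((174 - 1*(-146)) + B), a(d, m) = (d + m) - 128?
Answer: -34782061292005/31493709 ≈ -1.1044e+6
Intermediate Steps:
a(d, m) = -128 + d + m
s(B) = (-349 + B)/(320 + B) (s(B) = (-349 + B)/((174 + 146) + B) = (-349 + B)/(320 + B))
a(299, 484)/269177 - 380048/s(700) = (-128 + 299 + 484)/269177 - 380048*(320 + 700)/(-349 + 700) = 655*(1/269177) - 380048/(351/1020) = 655/269177 - 380048/((1/1020)*351) = 655/269177 - 380048/117/340 = 655/269177 - 380048*340/117 = 655/269177 - 129216320/117 = -34782061292005/31493709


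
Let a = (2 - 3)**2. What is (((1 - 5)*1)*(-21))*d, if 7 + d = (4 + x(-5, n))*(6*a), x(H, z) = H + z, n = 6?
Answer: 1932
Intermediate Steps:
a = 1 (a = (-1)**2 = 1)
d = 23 (d = -7 + (4 + (-5 + 6))*(6*1) = -7 + (4 + 1)*6 = -7 + 5*6 = -7 + 30 = 23)
(((1 - 5)*1)*(-21))*d = (((1 - 5)*1)*(-21))*23 = (-4*1*(-21))*23 = -4*(-21)*23 = 84*23 = 1932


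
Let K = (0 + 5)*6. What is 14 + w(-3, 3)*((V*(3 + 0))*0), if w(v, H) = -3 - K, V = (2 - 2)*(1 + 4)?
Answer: 14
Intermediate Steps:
V = 0 (V = 0*5 = 0)
K = 30 (K = 5*6 = 30)
w(v, H) = -33 (w(v, H) = -3 - 1*30 = -3 - 30 = -33)
14 + w(-3, 3)*((V*(3 + 0))*0) = 14 - 33*0*(3 + 0)*0 = 14 - 33*0*3*0 = 14 - 0*0 = 14 - 33*0 = 14 + 0 = 14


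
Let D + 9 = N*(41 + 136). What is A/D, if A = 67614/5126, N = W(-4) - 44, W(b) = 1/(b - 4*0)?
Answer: -45076/26796165 ≈ -0.0016822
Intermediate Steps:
W(b) = 1/b (W(b) = 1/(b + 0) = 1/b)
N = -177/4 (N = 1/(-4) - 44 = -1/4 - 44 = -177/4 ≈ -44.250)
A = 33807/2563 (A = 67614*(1/5126) = 33807/2563 ≈ 13.190)
D = -31365/4 (D = -9 - 177*(41 + 136)/4 = -9 - 177/4*177 = -9 - 31329/4 = -31365/4 ≈ -7841.3)
A/D = 33807/(2563*(-31365/4)) = (33807/2563)*(-4/31365) = -45076/26796165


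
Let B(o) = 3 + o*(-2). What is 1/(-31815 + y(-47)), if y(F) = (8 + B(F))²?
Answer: -1/20790 ≈ -4.8100e-5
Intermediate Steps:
B(o) = 3 - 2*o
y(F) = (11 - 2*F)² (y(F) = (8 + (3 - 2*F))² = (11 - 2*F)²)
1/(-31815 + y(-47)) = 1/(-31815 + (-11 + 2*(-47))²) = 1/(-31815 + (-11 - 94)²) = 1/(-31815 + (-105)²) = 1/(-31815 + 11025) = 1/(-20790) = -1/20790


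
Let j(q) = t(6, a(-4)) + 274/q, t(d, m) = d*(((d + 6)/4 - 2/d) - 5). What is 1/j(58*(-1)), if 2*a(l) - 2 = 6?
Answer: -29/543 ≈ -0.053407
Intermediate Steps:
a(l) = 4 (a(l) = 1 + (½)*6 = 1 + 3 = 4)
t(d, m) = d*(-7/2 - 2/d + d/4) (t(d, m) = d*(((6 + d)*(¼) - 2/d) - 5) = d*(((3/2 + d/4) - 2/d) - 5) = d*((3/2 - 2/d + d/4) - 5) = d*(-7/2 - 2/d + d/4))
j(q) = -14 + 274/q (j(q) = (-2 - 7/2*6 + (¼)*6²) + 274/q = (-2 - 21 + (¼)*36) + 274/q = (-2 - 21 + 9) + 274/q = -14 + 274/q)
1/j(58*(-1)) = 1/(-14 + 274/((58*(-1)))) = 1/(-14 + 274/(-58)) = 1/(-14 + 274*(-1/58)) = 1/(-14 - 137/29) = 1/(-543/29) = -29/543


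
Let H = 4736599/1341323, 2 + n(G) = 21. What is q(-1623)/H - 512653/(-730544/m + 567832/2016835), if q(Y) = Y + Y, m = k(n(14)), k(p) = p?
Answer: -6321932674762221312701/6978790906605691768 ≈ -905.88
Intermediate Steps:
n(G) = 19 (n(G) = -2 + 21 = 19)
m = 19
q(Y) = 2*Y
H = 4736599/1341323 (H = 4736599*(1/1341323) = 4736599/1341323 ≈ 3.5313)
q(-1623)/H - 512653/(-730544/m + 567832/2016835) = (2*(-1623))/(4736599/1341323) - 512653/(-730544/19 + 567832/2016835) = -3246*1341323/4736599 - 512653/(-730544*1/19 + 567832*(1/2016835)) = -4353934458/4736599 - 512653/(-730544/19 + 567832/2016835) = -4353934458/4736599 - 512653/(-1473375919432/38319865) = -4353934458/4736599 - 512653*(-38319865/1473375919432) = -4353934458/4736599 + 19644793751845/1473375919432 = -6321932674762221312701/6978790906605691768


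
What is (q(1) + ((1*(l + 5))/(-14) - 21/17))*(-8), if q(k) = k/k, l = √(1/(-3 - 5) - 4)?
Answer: 564/119 + I*√66/7 ≈ 4.7395 + 1.1606*I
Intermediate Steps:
l = I*√66/4 (l = √(1/(-8) - 4) = √(-⅛ - 4) = √(-33/8) = I*√66/4 ≈ 2.031*I)
q(k) = 1
(q(1) + ((1*(l + 5))/(-14) - 21/17))*(-8) = (1 + ((1*(I*√66/4 + 5))/(-14) - 21/17))*(-8) = (1 + ((1*(5 + I*√66/4))*(-1/14) - 21*1/17))*(-8) = (1 + ((5 + I*√66/4)*(-1/14) - 21/17))*(-8) = (1 + ((-5/14 - I*√66/56) - 21/17))*(-8) = (1 + (-379/238 - I*√66/56))*(-8) = (-141/238 - I*√66/56)*(-8) = 564/119 + I*√66/7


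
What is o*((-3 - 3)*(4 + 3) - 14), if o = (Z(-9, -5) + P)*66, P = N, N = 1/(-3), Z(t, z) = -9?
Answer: 34496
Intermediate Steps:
N = -⅓ ≈ -0.33333
P = -⅓ ≈ -0.33333
o = -616 (o = (-9 - ⅓)*66 = -28/3*66 = -616)
o*((-3 - 3)*(4 + 3) - 14) = -616*((-3 - 3)*(4 + 3) - 14) = -616*(-6*7 - 14) = -616*(-42 - 14) = -616*(-56) = 34496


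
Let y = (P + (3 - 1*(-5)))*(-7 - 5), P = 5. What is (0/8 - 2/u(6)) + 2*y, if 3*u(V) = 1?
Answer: -318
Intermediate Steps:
u(V) = ⅓ (u(V) = (⅓)*1 = ⅓)
y = -156 (y = (5 + (3 - 1*(-5)))*(-7 - 5) = (5 + (3 + 5))*(-12) = (5 + 8)*(-12) = 13*(-12) = -156)
(0/8 - 2/u(6)) + 2*y = (0/8 - 2/⅓) + 2*(-156) = (0*(⅛) - 2*3) - 312 = (0 - 6) - 312 = -6 - 312 = -318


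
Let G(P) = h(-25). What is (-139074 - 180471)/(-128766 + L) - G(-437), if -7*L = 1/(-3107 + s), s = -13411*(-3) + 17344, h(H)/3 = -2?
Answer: 416422441896/49097188141 ≈ 8.4816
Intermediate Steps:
h(H) = -6 (h(H) = 3*(-2) = -6)
s = 57577 (s = 40233 + 17344 = 57577)
G(P) = -6
L = -1/381290 (L = -1/(7*(-3107 + 57577)) = -1/7/54470 = -1/7*1/54470 = -1/381290 ≈ -2.6227e-6)
(-139074 - 180471)/(-128766 + L) - G(-437) = (-139074 - 180471)/(-128766 - 1/381290) - 1*(-6) = -319545/(-49097188141/381290) + 6 = -319545*(-381290/49097188141) + 6 = 121839313050/49097188141 + 6 = 416422441896/49097188141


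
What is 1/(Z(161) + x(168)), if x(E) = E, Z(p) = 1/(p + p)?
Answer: 322/54097 ≈ 0.0059523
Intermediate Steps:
Z(p) = 1/(2*p)
1/(Z(161) + x(168)) = 1/((½)/161 + 168) = 1/((½)*(1/161) + 168) = 1/(1/322 + 168) = 1/(54097/322) = 322/54097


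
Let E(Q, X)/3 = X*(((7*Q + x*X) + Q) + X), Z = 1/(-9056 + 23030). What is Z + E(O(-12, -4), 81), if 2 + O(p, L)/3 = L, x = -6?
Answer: -1864229417/13974 ≈ -1.3341e+5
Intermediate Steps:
O(p, L) = -6 + 3*L
Z = 1/13974 ≈ 7.1561e-5
E(Q, X) = 3*X*(-5*X + 8*Q) (E(Q, X) = 3*(X*(((7*Q - 6*X) + Q) + X)) = 3*(X*(((-6*X + 7*Q) + Q) + X)) = 3*(X*((-6*X + 8*Q) + X)) = 3*(X*(-5*X + 8*Q)) = 3*X*(-5*X + 8*Q))
Z + E(O(-12, -4), 81) = 1/13974 + 3*81*(-5*81 + 8*(-6 + 3*(-4))) = 1/13974 + 3*81*(-405 + 8*(-6 - 12)) = 1/13974 + 3*81*(-405 + 8*(-18)) = 1/13974 + 3*81*(-405 - 144) = 1/13974 + 3*81*(-549) = 1/13974 - 133407 = -1864229417/13974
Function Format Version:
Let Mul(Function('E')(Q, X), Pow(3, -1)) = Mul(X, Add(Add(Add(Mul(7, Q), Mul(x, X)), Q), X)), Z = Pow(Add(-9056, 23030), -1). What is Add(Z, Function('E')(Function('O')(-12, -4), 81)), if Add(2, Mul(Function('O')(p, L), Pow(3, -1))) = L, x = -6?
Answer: Rational(-1864229417, 13974) ≈ -1.3341e+5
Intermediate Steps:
Function('O')(p, L) = Add(-6, Mul(3, L))
Z = Rational(1, 13974) (Z = Pow(13974, -1) = Rational(1, 13974) ≈ 7.1561e-5)
Function('E')(Q, X) = Mul(3, X, Add(Mul(-5, X), Mul(8, Q))) (Function('E')(Q, X) = Mul(3, Mul(X, Add(Add(Add(Mul(7, Q), Mul(-6, X)), Q), X))) = Mul(3, Mul(X, Add(Add(Add(Mul(-6, X), Mul(7, Q)), Q), X))) = Mul(3, Mul(X, Add(Add(Mul(-6, X), Mul(8, Q)), X))) = Mul(3, Mul(X, Add(Mul(-5, X), Mul(8, Q)))) = Mul(3, X, Add(Mul(-5, X), Mul(8, Q))))
Add(Z, Function('E')(Function('O')(-12, -4), 81)) = Add(Rational(1, 13974), Mul(3, 81, Add(Mul(-5, 81), Mul(8, Add(-6, Mul(3, -4)))))) = Add(Rational(1, 13974), Mul(3, 81, Add(-405, Mul(8, Add(-6, -12))))) = Add(Rational(1, 13974), Mul(3, 81, Add(-405, Mul(8, -18)))) = Add(Rational(1, 13974), Mul(3, 81, Add(-405, -144))) = Add(Rational(1, 13974), Mul(3, 81, -549)) = Add(Rational(1, 13974), -133407) = Rational(-1864229417, 13974)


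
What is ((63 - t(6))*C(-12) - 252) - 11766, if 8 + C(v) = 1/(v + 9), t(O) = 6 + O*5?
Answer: -12243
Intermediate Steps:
t(O) = 6 + 5*O
C(v) = -8 + 1/(9 + v) (C(v) = -8 + 1/(v + 9) = -8 + 1/(9 + v))
((63 - t(6))*C(-12) - 252) - 11766 = ((63 - (6 + 5*6))*((-71 - 8*(-12))/(9 - 12)) - 252) - 11766 = ((63 - (6 + 30))*((-71 + 96)/(-3)) - 252) - 11766 = ((63 - 1*36)*(-⅓*25) - 252) - 11766 = ((63 - 36)*(-25/3) - 252) - 11766 = (27*(-25/3) - 252) - 11766 = (-225 - 252) - 11766 = -477 - 11766 = -12243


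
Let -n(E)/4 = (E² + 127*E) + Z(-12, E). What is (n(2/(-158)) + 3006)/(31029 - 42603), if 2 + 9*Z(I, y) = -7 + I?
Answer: -28288235/108350001 ≈ -0.26108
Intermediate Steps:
Z(I, y) = -1 + I/9 (Z(I, y) = -2/9 + (-7 + I)/9 = -2/9 + (-7/9 + I/9) = -1 + I/9)
n(E) = 28/3 - 508*E - 4*E² (n(E) = -4*((E² + 127*E) + (-1 + (⅑)*(-12))) = -4*((E² + 127*E) + (-1 - 4/3)) = -4*((E² + 127*E) - 7/3) = -4*(-7/3 + E² + 127*E) = 28/3 - 508*E - 4*E²)
(n(2/(-158)) + 3006)/(31029 - 42603) = ((28/3 - 1016/(-158) - 4*(2/(-158))²) + 3006)/(31029 - 42603) = ((28/3 - 1016*(-1)/158 - 4*(2*(-1/158))²) + 3006)/(-11574) = ((28/3 - 508*(-1/79) - 4*(-1/79)²) + 3006)*(-1/11574) = ((28/3 + 508/79 - 4*1/6241) + 3006)*(-1/11574) = ((28/3 + 508/79 - 4/6241) + 3006)*(-1/11574) = (295132/18723 + 3006)*(-1/11574) = (56576470/18723)*(-1/11574) = -28288235/108350001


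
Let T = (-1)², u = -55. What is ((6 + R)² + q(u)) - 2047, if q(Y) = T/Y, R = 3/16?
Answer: -28282961/14080 ≈ -2008.7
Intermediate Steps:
R = 3/16 (R = 3*(1/16) = 3/16 ≈ 0.18750)
T = 1
q(Y) = 1/Y
((6 + R)² + q(u)) - 2047 = ((6 + 3/16)² + 1/(-55)) - 2047 = ((99/16)² - 1/55) - 2047 = (9801/256 - 1/55) - 2047 = 538799/14080 - 2047 = -28282961/14080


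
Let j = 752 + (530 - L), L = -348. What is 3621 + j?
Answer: 5251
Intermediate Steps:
j = 1630 (j = 752 + (530 - 1*(-348)) = 752 + (530 + 348) = 752 + 878 = 1630)
3621 + j = 3621 + 1630 = 5251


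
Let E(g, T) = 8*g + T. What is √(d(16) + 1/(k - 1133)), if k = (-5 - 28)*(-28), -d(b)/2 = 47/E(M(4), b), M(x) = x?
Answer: I*√12348138/2508 ≈ 1.4011*I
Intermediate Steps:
E(g, T) = T + 8*g
d(b) = -94/(32 + b) (d(b) = -94/(b + 8*4) = -94/(b + 32) = -94/(32 + b))
k = 924 (k = -33*(-28) = 924)
√(d(16) + 1/(k - 1133)) = √(-94/(32 + 16) + 1/(924 - 1133)) = √(-94/48 + 1/(-209)) = √(-94*1/48 - 1/209) = √(-47/24 - 1/209) = √(-9847/5016) = I*√12348138/2508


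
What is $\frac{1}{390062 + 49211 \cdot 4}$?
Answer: $\frac{1}{586906} \approx 1.7039 \cdot 10^{-6}$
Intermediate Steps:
$\frac{1}{390062 + 49211 \cdot 4} = \frac{1}{390062 + 196844} = \frac{1}{586906}$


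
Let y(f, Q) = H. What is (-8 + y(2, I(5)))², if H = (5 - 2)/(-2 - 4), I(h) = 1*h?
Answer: 289/4 ≈ 72.250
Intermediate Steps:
I(h) = h
H = -½ (H = 3/(-6) = 3*(-⅙) = -½ ≈ -0.50000)
y(f, Q) = -½
(-8 + y(2, I(5)))² = (-8 - ½)² = (-17/2)² = 289/4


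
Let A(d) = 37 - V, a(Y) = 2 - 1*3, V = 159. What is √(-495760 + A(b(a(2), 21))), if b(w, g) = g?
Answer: 9*I*√6122 ≈ 704.19*I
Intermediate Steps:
a(Y) = -1 (a(Y) = 2 - 3 = -1)
A(d) = -122 (A(d) = 37 - 1*159 = 37 - 159 = -122)
√(-495760 + A(b(a(2), 21))) = √(-495760 - 122) = √(-495882) = 9*I*√6122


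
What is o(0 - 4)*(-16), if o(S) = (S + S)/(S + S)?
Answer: -16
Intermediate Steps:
o(S) = 1 (o(S) = (2*S)/((2*S)) = (2*S)*(1/(2*S)) = 1)
o(0 - 4)*(-16) = 1*(-16) = -16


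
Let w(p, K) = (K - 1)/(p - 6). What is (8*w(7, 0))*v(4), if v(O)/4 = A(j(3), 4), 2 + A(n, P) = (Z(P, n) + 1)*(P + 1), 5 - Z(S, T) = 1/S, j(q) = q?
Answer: -856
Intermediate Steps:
Z(S, T) = 5 - 1/S
A(n, P) = -2 + (1 + P)*(6 - 1/P) (A(n, P) = -2 + ((5 - 1/P) + 1)*(P + 1) = -2 + (6 - 1/P)*(1 + P) = -2 + (1 + P)*(6 - 1/P))
w(p, K) = (-1 + K)/(-6 + p)
v(O) = 107 (v(O) = 4*(3 - 1/4 + 6*4) = 4*(3 - 1*¼ + 24) = 4*(3 - ¼ + 24) = 4*(107/4) = 107)
(8*w(7, 0))*v(4) = (8*((-1 + 0)/(-6 + 7)))*107 = (8*(-1/1))*107 = (8*(1*(-1)))*107 = (8*(-1))*107 = -8*107 = -856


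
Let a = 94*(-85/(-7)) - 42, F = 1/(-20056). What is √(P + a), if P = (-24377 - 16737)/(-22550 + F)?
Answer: 4*√689833797625981464918/3165839607 ≈ 33.185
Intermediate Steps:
F = -1/20056 ≈ -4.9860e-5
a = 7696/7 (a = 94*(-85*(-⅐)) - 42 = 94*(85/7) - 42 = 7990/7 - 42 = 7696/7 ≈ 1099.4)
P = 824582384/452262801 (P = (-24377 - 16737)/(-22550 - 1/20056) = -41114/(-452262801/20056) = -41114*(-20056/452262801) = 824582384/452262801 ≈ 1.8232)
√(P + a) = √(824582384/452262801 + 7696/7) = √(3486386593184/3165839607) = 4*√689833797625981464918/3165839607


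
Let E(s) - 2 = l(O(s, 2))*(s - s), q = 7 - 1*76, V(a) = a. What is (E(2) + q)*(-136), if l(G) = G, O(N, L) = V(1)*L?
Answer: 9112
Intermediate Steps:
O(N, L) = L (O(N, L) = 1*L = L)
q = -69 (q = 7 - 76 = -69)
E(s) = 2 (E(s) = 2 + 2*(s - s) = 2 + 2*0 = 2 + 0 = 2)
(E(2) + q)*(-136) = (2 - 69)*(-136) = -67*(-136) = 9112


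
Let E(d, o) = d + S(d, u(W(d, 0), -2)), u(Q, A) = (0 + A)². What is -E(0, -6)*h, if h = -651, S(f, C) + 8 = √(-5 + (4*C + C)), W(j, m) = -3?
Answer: -5208 + 651*√15 ≈ -2686.7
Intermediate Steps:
u(Q, A) = A²
S(f, C) = -8 + √(-5 + 5*C) (S(f, C) = -8 + √(-5 + (4*C + C)) = -8 + √(-5 + 5*C))
E(d, o) = -8 + d + √15 (E(d, o) = d + (-8 + √(-5 + 5*(-2)²)) = d + (-8 + √(-5 + 5*4)) = d + (-8 + √(-5 + 20)) = d + (-8 + √15) = -8 + d + √15)
-E(0, -6)*h = -(-8 + 0 + √15)*(-651) = -(-8 + √15)*(-651) = -(5208 - 651*√15) = -5208 + 651*√15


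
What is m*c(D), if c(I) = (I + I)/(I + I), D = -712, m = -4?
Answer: -4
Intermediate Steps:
c(I) = 1 (c(I) = (2*I)/((2*I)) = (2*I)*(1/(2*I)) = 1)
m*c(D) = -4*1 = -4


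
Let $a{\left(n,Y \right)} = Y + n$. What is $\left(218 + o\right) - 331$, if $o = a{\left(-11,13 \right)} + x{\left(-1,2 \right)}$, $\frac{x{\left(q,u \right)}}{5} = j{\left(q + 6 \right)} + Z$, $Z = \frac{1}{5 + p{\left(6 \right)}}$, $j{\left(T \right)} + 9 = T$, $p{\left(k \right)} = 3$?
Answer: $- \frac{1043}{8} \approx -130.38$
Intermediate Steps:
$j{\left(T \right)} = -9 + T$
$Z = \frac{1}{8}$ ($Z = \frac{1}{5 + 3} = \frac{1}{8} \approx 0.125$)
$x{\left(q,u \right)} = - \frac{115}{8} + 5 q$ ($x{\left(q,u \right)} = 5 \left(\left(-9 + \left(q + 6\right)\right) + \frac{1}{8}\right) = 5 \left(\left(-9 + \left(6 + q\right)\right) + \frac{1}{8}\right) = 5 \left(\left(-3 + q\right) + \frac{1}{8}\right) = 5 \left(- \frac{23}{8} + q\right) = - \frac{115}{8} + 5 q$)
$o = - \frac{139}{8}$ ($o = \left(13 - 11\right) + \left(- \frac{115}{8} + 5 \left(-1\right)\right) = 2 - \frac{155}{8} = - \frac{139}{8} \approx -17.375$)
$\left(218 + o\right) - 331 = \left(218 - \frac{139}{8}\right) - 331 = \frac{1605}{8} - 331 = - \frac{1043}{8}$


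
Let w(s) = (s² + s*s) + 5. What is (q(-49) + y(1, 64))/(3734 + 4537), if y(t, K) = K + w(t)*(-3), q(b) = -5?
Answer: 38/8271 ≈ 0.0045944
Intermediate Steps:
w(s) = 5 + 2*s² (w(s) = (s² + s²) + 5 = 2*s² + 5 = 5 + 2*s²)
y(t, K) = -15 + K - 6*t² (y(t, K) = K + (5 + 2*t²)*(-3) = K + (-15 - 6*t²) = -15 + K - 6*t²)
(q(-49) + y(1, 64))/(3734 + 4537) = (-5 + (-15 + 64 - 6*1²))/(3734 + 4537) = (-5 + (-15 + 64 - 6*1))/8271 = (-5 + (-15 + 64 - 6))*(1/8271) = (-5 + 43)*(1/8271) = 38*(1/8271) = 38/8271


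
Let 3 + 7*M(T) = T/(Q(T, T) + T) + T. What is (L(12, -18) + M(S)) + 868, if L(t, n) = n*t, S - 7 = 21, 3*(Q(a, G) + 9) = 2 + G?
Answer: 133109/203 ≈ 655.71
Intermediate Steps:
Q(a, G) = -25/3 + G/3 (Q(a, G) = -9 + (2 + G)/3 = -9 + (⅔ + G/3) = -25/3 + G/3)
S = 28 (S = 7 + 21 = 28)
M(T) = -3/7 + T/7 + T/(7*(-25/3 + 4*T/3)) (M(T) = -3/7 + (T/((-25/3 + T/3) + T) + T)/7 = -3/7 + (T/(-25/3 + 4*T/3) + T)/7 = -3/7 + (T + T/(-25/3 + 4*T/3))/7 = -3/7 + (T/7 + T/(7*(-25/3 + 4*T/3))) = -3/7 + T/7 + T/(7*(-25/3 + 4*T/3)))
(L(12, -18) + M(S)) + 868 = (-18*12 + (75 - 34*28 + 4*28²)/(7*(-25 + 4*28))) + 868 = (-216 + (75 - 952 + 4*784)/(7*(-25 + 112))) + 868 = (-216 + (⅐)*(75 - 952 + 3136)/87) + 868 = (-216 + (⅐)*(1/87)*2259) + 868 = (-216 + 753/203) + 868 = -43095/203 + 868 = 133109/203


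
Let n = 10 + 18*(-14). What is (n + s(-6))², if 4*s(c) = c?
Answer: 237169/4 ≈ 59292.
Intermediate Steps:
n = -242 (n = 10 - 252 = -242)
s(c) = c/4
(n + s(-6))² = (-242 + (¼)*(-6))² = (-242 - 3/2)² = (-487/2)² = 237169/4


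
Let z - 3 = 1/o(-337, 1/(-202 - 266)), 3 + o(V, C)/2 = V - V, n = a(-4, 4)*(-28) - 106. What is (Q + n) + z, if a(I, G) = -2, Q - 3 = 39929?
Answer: 239309/6 ≈ 39885.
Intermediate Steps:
Q = 39932 (Q = 3 + 39929 = 39932)
n = -50 (n = -2*(-28) - 106 = 56 - 106 = -50)
o(V, C) = -6 (o(V, C) = -6 + 2*(V - V) = -6 + 2*0 = -6 + 0 = -6)
z = 17/6 (z = 3 + 1/(-6) = 3 - ⅙ = 17/6 ≈ 2.8333)
(Q + n) + z = (39932 - 50) + 17/6 = 39882 + 17/6 = 239309/6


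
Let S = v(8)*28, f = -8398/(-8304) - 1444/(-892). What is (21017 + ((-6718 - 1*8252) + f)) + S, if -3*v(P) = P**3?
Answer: 392260003/308632 ≈ 1271.0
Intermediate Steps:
f = 2435249/925896 (f = -8398*(-1/8304) - 1444*(-1/892) = 4199/4152 + 361/223 = 2435249/925896 ≈ 2.6302)
v(P) = -P**3/3
S = -14336/3 (S = -1/3*8**3*28 = -1/3*512*28 = -512/3*28 = -14336/3 ≈ -4778.7)
(21017 + ((-6718 - 1*8252) + f)) + S = (21017 + ((-6718 - 1*8252) + 2435249/925896)) - 14336/3 = (21017 + ((-6718 - 8252) + 2435249/925896)) - 14336/3 = (21017 + (-14970 + 2435249/925896)) - 14336/3 = (21017 - 13858227871/925896) - 14336/3 = 5601328361/925896 - 14336/3 = 392260003/308632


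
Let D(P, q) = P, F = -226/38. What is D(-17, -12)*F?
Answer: 1921/19 ≈ 101.11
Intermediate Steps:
F = -113/19 (F = -226*1/38 = -113/19 ≈ -5.9474)
D(-17, -12)*F = -17*(-113/19) = 1921/19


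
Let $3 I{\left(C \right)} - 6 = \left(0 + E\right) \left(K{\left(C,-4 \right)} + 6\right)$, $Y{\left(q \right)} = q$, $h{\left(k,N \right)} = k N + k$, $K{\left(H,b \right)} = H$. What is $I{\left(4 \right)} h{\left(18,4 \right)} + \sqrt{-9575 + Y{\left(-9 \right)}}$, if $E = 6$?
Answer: $1980 + 4 i \sqrt{599} \approx 1980.0 + 97.898 i$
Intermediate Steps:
$h{\left(k,N \right)} = k + N k$ ($h{\left(k,N \right)} = N k + k = k + N k$)
$I{\left(C \right)} = 14 + 2 C$ ($I{\left(C \right)} = 2 + \frac{\left(0 + 6\right) \left(C + 6\right)}{3} = 2 + \frac{6 \left(6 + C\right)}{3} = 2 + \frac{36 + 6 C}{3} = 2 + \left(12 + 2 C\right) = 14 + 2 C$)
$I{\left(4 \right)} h{\left(18,4 \right)} + \sqrt{-9575 + Y{\left(-9 \right)}} = \left(14 + 2 \cdot 4\right) 18 \left(1 + 4\right) + \sqrt{-9575 - 9} = \left(14 + 8\right) 18 \cdot 5 + \sqrt{-9584} = 22 \cdot 90 + 4 i \sqrt{599} = 1980 + 4 i \sqrt{599}$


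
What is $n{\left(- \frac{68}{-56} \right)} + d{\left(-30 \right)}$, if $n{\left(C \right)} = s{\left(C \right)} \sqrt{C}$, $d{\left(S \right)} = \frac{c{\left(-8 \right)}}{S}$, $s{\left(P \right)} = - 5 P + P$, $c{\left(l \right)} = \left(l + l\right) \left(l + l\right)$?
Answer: $- \frac{128}{15} - \frac{17 \sqrt{238}}{49} \approx -13.886$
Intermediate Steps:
$c{\left(l \right)} = 4 l^{2}$ ($c{\left(l \right)} = 2 l 2 l = 4 l^{2}$)
$s{\left(P \right)} = - 4 P$
$d{\left(S \right)} = \frac{256}{S}$ ($d{\left(S \right)} = \frac{4 \left(-8\right)^{2}}{S} = \frac{4 \cdot 64}{S} = \frac{256}{S}$)
$n{\left(C \right)} = - 4 C^{\frac{3}{2}}$ ($n{\left(C \right)} = - 4 C \sqrt{C} = - 4 C^{\frac{3}{2}}$)
$n{\left(- \frac{68}{-56} \right)} + d{\left(-30 \right)} = - 4 \left(- \frac{68}{-56}\right)^{\frac{3}{2}} + \frac{256}{-30} = - 4 \left(\left(-68\right) \left(- \frac{1}{56}\right)\right)^{\frac{3}{2}} + 256 \left(- \frac{1}{30}\right) = - 4 \left(\frac{17}{14}\right)^{\frac{3}{2}} - \frac{128}{15} = - 4 \frac{17 \sqrt{238}}{196} - \frac{128}{15} = - \frac{17 \sqrt{238}}{49} - \frac{128}{15} = - \frac{128}{15} - \frac{17 \sqrt{238}}{49}$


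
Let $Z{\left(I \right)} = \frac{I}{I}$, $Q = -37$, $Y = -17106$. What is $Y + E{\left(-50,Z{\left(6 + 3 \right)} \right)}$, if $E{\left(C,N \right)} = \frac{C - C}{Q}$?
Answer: $-17106$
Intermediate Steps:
$Z{\left(I \right)} = 1$
$E{\left(C,N \right)} = 0$ ($E{\left(C,N \right)} = \frac{C - C}{-37} = 0 \left(- \frac{1}{37}\right) = 0$)
$Y + E{\left(-50,Z{\left(6 + 3 \right)} \right)} = -17106 + 0 = -17106$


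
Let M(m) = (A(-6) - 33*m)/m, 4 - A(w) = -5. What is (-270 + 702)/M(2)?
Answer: -288/19 ≈ -15.158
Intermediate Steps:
A(w) = 9 (A(w) = 4 - 1*(-5) = 4 + 5 = 9)
M(m) = (9 - 33*m)/m
(-270 + 702)/M(2) = (-270 + 702)/(-33 + 9/2) = 432/(-33 + 9*(1/2)) = 432/(-33 + 9/2) = 432/(-57/2) = 432*(-2/57) = -288/19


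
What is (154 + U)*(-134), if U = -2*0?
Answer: -20636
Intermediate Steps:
U = 0
(154 + U)*(-134) = (154 + 0)*(-134) = 154*(-134) = -20636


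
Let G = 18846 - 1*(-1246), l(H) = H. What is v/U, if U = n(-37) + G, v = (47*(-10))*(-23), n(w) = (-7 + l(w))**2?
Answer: 5405/11014 ≈ 0.49074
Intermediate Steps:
n(w) = (-7 + w)**2
G = 20092 (G = 18846 + 1246 = 20092)
v = 10810 (v = -470*(-23) = 10810)
U = 22028 (U = (-7 - 37)**2 + 20092 = (-44)**2 + 20092 = 1936 + 20092 = 22028)
v/U = 10810/22028 = 10810*(1/22028) = 5405/11014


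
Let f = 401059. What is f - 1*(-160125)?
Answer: 561184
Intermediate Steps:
f - 1*(-160125) = 401059 - 1*(-160125) = 401059 + 160125 = 561184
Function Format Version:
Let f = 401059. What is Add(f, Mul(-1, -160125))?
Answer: 561184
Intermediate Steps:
Add(f, Mul(-1, -160125)) = Add(401059, Mul(-1, -160125)) = Add(401059, 160125) = 561184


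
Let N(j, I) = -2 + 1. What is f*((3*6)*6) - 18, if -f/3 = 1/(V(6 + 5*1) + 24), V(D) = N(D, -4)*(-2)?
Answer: -396/13 ≈ -30.462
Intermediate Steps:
N(j, I) = -1
V(D) = 2 (V(D) = -1*(-2) = 2)
f = -3/26 (f = -3/(2 + 24) = -3/26 ≈ -0.11538)
f*((3*6)*6) - 18 = -3*3*6*6/26 - 18 = -27*6/13 - 18 = -3/26*108 - 18 = -162/13 - 18 = -396/13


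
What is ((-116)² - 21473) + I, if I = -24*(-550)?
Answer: 5183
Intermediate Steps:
I = 13200
((-116)² - 21473) + I = ((-116)² - 21473) + 13200 = (13456 - 21473) + 13200 = -8017 + 13200 = 5183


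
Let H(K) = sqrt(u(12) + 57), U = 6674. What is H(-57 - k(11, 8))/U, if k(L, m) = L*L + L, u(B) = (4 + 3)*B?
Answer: sqrt(141)/6674 ≈ 0.0017792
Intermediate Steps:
u(B) = 7*B
k(L, m) = L + L**2 (k(L, m) = L**2 + L = L + L**2)
H(K) = sqrt(141) (H(K) = sqrt(7*12 + 57) = sqrt(84 + 57) = sqrt(141))
H(-57 - k(11, 8))/U = sqrt(141)/6674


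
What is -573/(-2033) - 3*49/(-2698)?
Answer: 97095/288686 ≈ 0.33633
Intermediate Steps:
-573/(-2033) - 3*49/(-2698) = -573*(-1/2033) - 147*(-1/2698) = 573/2033 + 147/2698 = 97095/288686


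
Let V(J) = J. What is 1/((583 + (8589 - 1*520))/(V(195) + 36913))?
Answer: 9277/2163 ≈ 4.2889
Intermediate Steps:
1/((583 + (8589 - 1*520))/(V(195) + 36913)) = 1/((583 + (8589 - 1*520))/(195 + 36913)) = 1/((583 + (8589 - 520))/37108) = 1/((583 + 8069)*(1/37108)) = 1/(8652*(1/37108)) = 1/(2163/9277) = 9277/2163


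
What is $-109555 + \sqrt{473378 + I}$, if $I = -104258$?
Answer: $-109555 + 4 \sqrt{23070} \approx -1.0895 \cdot 10^{5}$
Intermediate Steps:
$-109555 + \sqrt{473378 + I} = -109555 + \sqrt{473378 - 104258} = -109555 + \sqrt{369120} = -109555 + 4 \sqrt{23070}$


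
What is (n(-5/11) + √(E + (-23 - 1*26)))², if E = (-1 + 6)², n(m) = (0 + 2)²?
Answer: -8 + 16*I*√6 ≈ -8.0 + 39.192*I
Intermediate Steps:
n(m) = 4 (n(m) = 2² = 4)
E = 25 (E = 5² = 25)
(n(-5/11) + √(E + (-23 - 1*26)))² = (4 + √(25 + (-23 - 1*26)))² = (4 + √(25 + (-23 - 26)))² = (4 + √(25 - 49))² = (4 + √(-24))² = (4 + 2*I*√6)²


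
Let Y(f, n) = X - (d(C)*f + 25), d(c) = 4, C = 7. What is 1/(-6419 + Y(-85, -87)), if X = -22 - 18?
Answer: -1/6144 ≈ -0.00016276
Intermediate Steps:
X = -40
Y(f, n) = -65 - 4*f (Y(f, n) = -40 - (4*f + 25) = -40 - (25 + 4*f) = -40 + (-25 - 4*f) = -65 - 4*f)
1/(-6419 + Y(-85, -87)) = 1/(-6419 + (-65 - 4*(-85))) = 1/(-6419 + (-65 + 340)) = 1/(-6419 + 275) = 1/(-6144) = -1/6144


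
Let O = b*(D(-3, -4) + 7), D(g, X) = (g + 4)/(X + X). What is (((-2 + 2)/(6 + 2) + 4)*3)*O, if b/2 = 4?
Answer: 660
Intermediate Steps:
b = 8 (b = 2*4 = 8)
D(g, X) = (4 + g)/(2*X) (D(g, X) = (4 + g)/((2*X)) = (4 + g)*(1/(2*X)) = (4 + g)/(2*X))
O = 55 (O = 8*((½)*(4 - 3)/(-4) + 7) = 8*((½)*(-¼)*1 + 7) = 8*(-⅛ + 7) = 8*(55/8) = 55)
(((-2 + 2)/(6 + 2) + 4)*3)*O = (((-2 + 2)/(6 + 2) + 4)*3)*55 = ((0/8 + 4)*3)*55 = ((0*(⅛) + 4)*3)*55 = ((0 + 4)*3)*55 = (4*3)*55 = 12*55 = 660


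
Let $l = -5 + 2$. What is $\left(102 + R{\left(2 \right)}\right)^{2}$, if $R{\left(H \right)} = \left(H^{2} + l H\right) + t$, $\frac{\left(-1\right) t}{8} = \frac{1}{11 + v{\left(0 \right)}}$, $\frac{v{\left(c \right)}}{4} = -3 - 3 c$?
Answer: $11664$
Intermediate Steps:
$v{\left(c \right)} = -12 - 12 c$ ($v{\left(c \right)} = 4 \left(-3 - 3 c\right) = -12 - 12 c$)
$l = -3$
$t = 8$ ($t = - \frac{8}{11 - 12} = - \frac{8}{-1} = \left(-8\right) \left(-1\right) = 8$)
$R{\left(H \right)} = 8 + H^{2} - 3 H$ ($R{\left(H \right)} = \left(H^{2} - 3 H\right) + 8 = 8 + H^{2} - 3 H$)
$\left(102 + R{\left(2 \right)}\right)^{2} = \left(102 + \left(8 + 2^{2} - 6\right)\right)^{2} = \left(102 + \left(8 + 4 - 6\right)\right)^{2} = \left(102 + 6\right)^{2} = 108^{2} = 11664$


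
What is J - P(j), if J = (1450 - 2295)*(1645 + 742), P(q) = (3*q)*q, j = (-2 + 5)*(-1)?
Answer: -2017042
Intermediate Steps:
j = -3 (j = 3*(-1) = -3)
P(q) = 3*q²
J = -2017015 (J = -845*2387 = -2017015)
J - P(j) = -2017015 - 3*(-3)² = -2017015 - 3*9 = -2017015 - 1*27 = -2017015 - 27 = -2017042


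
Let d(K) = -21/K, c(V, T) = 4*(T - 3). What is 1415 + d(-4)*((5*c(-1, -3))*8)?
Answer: -3625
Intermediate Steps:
c(V, T) = -12 + 4*T (c(V, T) = 4*(-3 + T) = -12 + 4*T)
1415 + d(-4)*((5*c(-1, -3))*8) = 1415 + (-21/(-4))*((5*(-12 + 4*(-3)))*8) = 1415 + (-21*(-¼))*((5*(-12 - 12))*8) = 1415 + 21*((5*(-24))*8)/4 = 1415 + 21*(-120*8)/4 = 1415 + (21/4)*(-960) = 1415 - 5040 = -3625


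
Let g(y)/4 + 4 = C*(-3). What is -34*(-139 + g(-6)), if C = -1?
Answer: 4862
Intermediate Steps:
g(y) = -4 (g(y) = -16 + 4*(-1*(-3)) = -16 + 4*3 = -16 + 12 = -4)
-34*(-139 + g(-6)) = -34*(-139 - 4) = -34*(-143) = 4862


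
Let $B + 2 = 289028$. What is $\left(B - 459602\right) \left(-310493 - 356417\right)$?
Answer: $113758840160$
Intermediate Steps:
$B = 289026$ ($B = -2 + 289028 = 289026$)
$\left(B - 459602\right) \left(-310493 - 356417\right) = \left(289026 - 459602\right) \left(-310493 - 356417\right) = \left(-170576\right) \left(-666910\right) = 113758840160$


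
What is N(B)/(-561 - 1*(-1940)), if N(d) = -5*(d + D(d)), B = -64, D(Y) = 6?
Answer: 290/1379 ≈ 0.21030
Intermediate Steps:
N(d) = -30 - 5*d (N(d) = -5*(d + 6) = -5*(6 + d) = -30 - 5*d)
N(B)/(-561 - 1*(-1940)) = (-30 - 5*(-64))/(-561 - 1*(-1940)) = (-30 + 320)/(-561 + 1940) = 290/1379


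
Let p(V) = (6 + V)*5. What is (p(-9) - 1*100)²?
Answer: 13225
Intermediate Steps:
p(V) = 30 + 5*V
(p(-9) - 1*100)² = ((30 + 5*(-9)) - 1*100)² = ((30 - 45) - 100)² = (-15 - 100)² = (-115)² = 13225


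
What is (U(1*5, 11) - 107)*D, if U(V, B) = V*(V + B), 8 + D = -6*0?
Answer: 216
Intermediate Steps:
D = -8 (D = -8 - 6*0 = -8 + 0 = -8)
U(V, B) = V*(B + V)
(U(1*5, 11) - 107)*D = ((1*5)*(11 + 1*5) - 107)*(-8) = (5*(11 + 5) - 107)*(-8) = (5*16 - 107)*(-8) = (80 - 107)*(-8) = -27*(-8) = 216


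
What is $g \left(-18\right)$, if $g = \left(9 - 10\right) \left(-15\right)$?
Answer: $-270$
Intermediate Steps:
$g = 15$ ($g = \left(-1\right) \left(-15\right) = 15$)
$g \left(-18\right) = 15 \left(-18\right) = -270$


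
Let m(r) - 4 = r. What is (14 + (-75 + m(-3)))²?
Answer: 3600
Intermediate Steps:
m(r) = 4 + r
(14 + (-75 + m(-3)))² = (14 + (-75 + (4 - 3)))² = (14 + (-75 + 1))² = (14 - 74)² = (-60)² = 3600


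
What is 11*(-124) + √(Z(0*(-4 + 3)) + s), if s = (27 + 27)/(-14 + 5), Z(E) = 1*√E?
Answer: -1364 + I*√6 ≈ -1364.0 + 2.4495*I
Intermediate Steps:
Z(E) = √E
s = -6 (s = 54/(-9) = 54*(-⅑) = -6)
11*(-124) + √(Z(0*(-4 + 3)) + s) = 11*(-124) + √(√(0*(-4 + 3)) - 6) = -1364 + √(√(0*(-1)) - 6) = -1364 + √(√0 - 6) = -1364 + √(0 - 6) = -1364 + √(-6) = -1364 + I*√6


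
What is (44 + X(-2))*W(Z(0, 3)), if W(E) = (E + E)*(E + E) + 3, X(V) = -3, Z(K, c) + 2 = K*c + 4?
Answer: 779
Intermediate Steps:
Z(K, c) = 2 + K*c (Z(K, c) = -2 + (K*c + 4) = -2 + (4 + K*c) = 2 + K*c)
W(E) = 3 + 4*E² (W(E) = (2*E)*(2*E) + 3 = 4*E² + 3 = 3 + 4*E²)
(44 + X(-2))*W(Z(0, 3)) = (44 - 3)*(3 + 4*(2 + 0*3)²) = 41*(3 + 4*(2 + 0)²) = 41*(3 + 4*2²) = 41*(3 + 4*4) = 41*(3 + 16) = 41*19 = 779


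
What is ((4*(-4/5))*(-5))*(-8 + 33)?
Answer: 400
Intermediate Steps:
((4*(-4/5))*(-5))*(-8 + 33) = ((4*(-4*⅕))*(-5))*25 = ((4*(-⅘))*(-5))*25 = -16/5*(-5)*25 = 16*25 = 400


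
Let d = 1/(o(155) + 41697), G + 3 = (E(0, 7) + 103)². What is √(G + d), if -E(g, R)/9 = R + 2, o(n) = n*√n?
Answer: √(481 + 1/(41697 + 155*√155)) ≈ 21.932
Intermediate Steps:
o(n) = n^(3/2)
E(g, R) = -18 - 9*R (E(g, R) = -9*(R + 2) = -9*(2 + R) = -18 - 9*R)
G = 481 (G = -3 + ((-18 - 9*7) + 103)² = -3 + ((-18 - 63) + 103)² = -3 + (-81 + 103)² = -3 + 22² = -3 + 484 = 481)
d = 1/(41697 + 155*√155) (d = 1/(155^(3/2) + 41697) = 1/(155*√155 + 41697) = 1/(41697 + 155*√155) ≈ 2.2922e-5)
√(G + d) = √(481 + (41697/1734915934 - 155*√155/1734915934)) = √(834494605951/1734915934 - 155*√155/1734915934)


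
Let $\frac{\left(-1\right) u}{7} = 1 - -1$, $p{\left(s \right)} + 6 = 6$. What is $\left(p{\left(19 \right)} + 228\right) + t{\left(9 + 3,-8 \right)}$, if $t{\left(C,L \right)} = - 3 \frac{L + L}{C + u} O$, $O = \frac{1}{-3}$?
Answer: $236$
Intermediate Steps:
$p{\left(s \right)} = 0$ ($p{\left(s \right)} = -6 + 6 = 0$)
$u = -14$ ($u = - 7 \left(1 - -1\right) = - 7 \left(1 + 1\right) = \left(-7\right) 2 = -14$)
$O = - \frac{1}{3} \approx -0.33333$
$t{\left(C,L \right)} = \frac{2 L}{-14 + C}$ ($t{\left(C,L \right)} = - 3 \frac{L + L}{C - 14} \left(- \frac{1}{3}\right) = - 3 \frac{2 L}{-14 + C} \left(- \frac{1}{3}\right) = - \frac{6 L}{-14 + C} \left(- \frac{1}{3}\right) = \frac{2 L}{-14 + C}$)
$\left(p{\left(19 \right)} + 228\right) + t{\left(9 + 3,-8 \right)} = \left(0 + 228\right) + 2 \left(-8\right) \frac{1}{-14 + \left(9 + 3\right)} = 228 + 2 \left(-8\right) \frac{1}{-14 + 12} = 228 + 2 \left(-8\right) \frac{1}{-2} = 228 + 2 \left(-8\right) \left(- \frac{1}{2}\right) = 228 + 8 = 236$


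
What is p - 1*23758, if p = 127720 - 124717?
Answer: -20755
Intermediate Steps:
p = 3003
p - 1*23758 = 3003 - 1*23758 = 3003 - 23758 = -20755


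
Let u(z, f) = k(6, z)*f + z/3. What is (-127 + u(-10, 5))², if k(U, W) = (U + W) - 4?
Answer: 261121/9 ≈ 29013.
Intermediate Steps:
k(U, W) = -4 + U + W
u(z, f) = z/3 + f*(2 + z) (u(z, f) = (-4 + 6 + z)*f + z/3 = (2 + z)*f + z*(⅓) = f*(2 + z) + z/3 = z/3 + f*(2 + z))
(-127 + u(-10, 5))² = (-127 + ((⅓)*(-10) + 5*(2 - 10)))² = (-127 + (-10/3 + 5*(-8)))² = (-127 + (-10/3 - 40))² = (-127 - 130/3)² = (-511/3)² = 261121/9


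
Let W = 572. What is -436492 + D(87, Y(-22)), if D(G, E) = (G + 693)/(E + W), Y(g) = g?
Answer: -24006982/55 ≈ -4.3649e+5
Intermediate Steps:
D(G, E) = (693 + G)/(572 + E) (D(G, E) = (G + 693)/(E + 572) = (693 + G)/(572 + E))
-436492 + D(87, Y(-22)) = -436492 + (693 + 87)/(572 - 22) = -436492 + 780/550 = -436492 + (1/550)*780 = -436492 + 78/55 = -24006982/55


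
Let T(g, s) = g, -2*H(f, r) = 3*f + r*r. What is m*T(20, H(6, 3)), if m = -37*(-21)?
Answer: 15540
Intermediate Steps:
H(f, r) = -3*f/2 - r²/2 (H(f, r) = -(3*f + r*r)/2 = -(3*f + r²)/2 = -(r² + 3*f)/2 = -3*f/2 - r²/2)
m = 777
m*T(20, H(6, 3)) = 777*20 = 15540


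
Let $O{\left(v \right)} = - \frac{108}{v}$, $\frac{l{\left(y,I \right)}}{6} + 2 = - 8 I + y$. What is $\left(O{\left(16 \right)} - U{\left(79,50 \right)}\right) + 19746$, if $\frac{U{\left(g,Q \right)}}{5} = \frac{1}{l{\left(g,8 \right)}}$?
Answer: $\frac{3079313}{156} \approx 19739.0$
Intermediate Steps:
$l{\left(y,I \right)} = -12 - 48 I + 6 y$ ($l{\left(y,I \right)} = -12 + 6 \left(- 8 I + y\right) = -12 + 6 \left(y - 8 I\right) = -12 - \left(- 6 y + 48 I\right) = -12 - 48 I + 6 y$)
$U{\left(g,Q \right)} = \frac{5}{-396 + 6 g}$ ($U{\left(g,Q \right)} = \frac{5}{-12 - 384 + 6 g} = \frac{5}{-396 + 6 g}$)
$\left(O{\left(16 \right)} - U{\left(79,50 \right)}\right) + 19746 = \left(- \frac{108}{16} - \frac{5}{6 \left(-66 + 79\right)}\right) + 19746 = \left(\left(-108\right) \frac{1}{16} - \frac{5}{6 \cdot 13}\right) + 19746 = \left(- \frac{27}{4} - \frac{5}{6} \cdot \frac{1}{13}\right) + 19746 = \left(- \frac{27}{4} - \frac{5}{78}\right) + 19746 = - \frac{1063}{156} + 19746 = \frac{3079313}{156}$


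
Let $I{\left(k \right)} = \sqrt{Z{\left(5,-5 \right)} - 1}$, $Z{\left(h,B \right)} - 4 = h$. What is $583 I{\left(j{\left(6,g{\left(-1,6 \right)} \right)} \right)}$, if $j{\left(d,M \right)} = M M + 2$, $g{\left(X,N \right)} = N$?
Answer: $1166 \sqrt{2} \approx 1649.0$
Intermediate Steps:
$Z{\left(h,B \right)} = 4 + h$
$j{\left(d,M \right)} = 2 + M^{2}$ ($j{\left(d,M \right)} = M^{2} + 2 = 2 + M^{2}$)
$I{\left(k \right)} = 2 \sqrt{2}$ ($I{\left(k \right)} = \sqrt{\left(4 + 5\right) - 1} = \sqrt{9 - 1} = \sqrt{8} = 2 \sqrt{2}$)
$583 I{\left(j{\left(6,g{\left(-1,6 \right)} \right)} \right)} = 583 \cdot 2 \sqrt{2} = 1166 \sqrt{2}$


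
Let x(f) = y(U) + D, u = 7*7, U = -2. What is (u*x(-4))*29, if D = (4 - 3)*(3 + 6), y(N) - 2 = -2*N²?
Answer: 4263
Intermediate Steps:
u = 49
y(N) = 2 - 2*N²
D = 9 (D = 1*9 = 9)
x(f) = 3 (x(f) = (2 - 2*(-2)²) + 9 = (2 - 2*4) + 9 = (2 - 8) + 9 = -6 + 9 = 3)
(u*x(-4))*29 = (49*3)*29 = 147*29 = 4263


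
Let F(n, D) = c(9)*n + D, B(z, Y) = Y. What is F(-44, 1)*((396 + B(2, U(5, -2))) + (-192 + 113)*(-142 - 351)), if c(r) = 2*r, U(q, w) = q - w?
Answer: -31125850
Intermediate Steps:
F(n, D) = D + 18*n (F(n, D) = (2*9)*n + D = 18*n + D = D + 18*n)
F(-44, 1)*((396 + B(2, U(5, -2))) + (-192 + 113)*(-142 - 351)) = (1 + 18*(-44))*((396 + (5 - 1*(-2))) + (-192 + 113)*(-142 - 351)) = (1 - 792)*((396 + (5 + 2)) - 79*(-493)) = -791*((396 + 7) + 38947) = -791*(403 + 38947) = -791*39350 = -31125850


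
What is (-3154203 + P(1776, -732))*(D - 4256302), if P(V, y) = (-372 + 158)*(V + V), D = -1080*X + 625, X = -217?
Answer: 15740765793927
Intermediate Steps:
D = 234985 (D = -1080*(-217) + 625 = 234360 + 625 = 234985)
P(V, y) = -428*V
(-3154203 + P(1776, -732))*(D - 4256302) = (-3154203 - 428*1776)*(234985 - 4256302) = (-3154203 - 760128)*(-4021317) = -3914331*(-4021317) = 15740765793927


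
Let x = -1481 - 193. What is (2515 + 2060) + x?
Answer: 2901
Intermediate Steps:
x = -1674
(2515 + 2060) + x = (2515 + 2060) - 1674 = 4575 - 1674 = 2901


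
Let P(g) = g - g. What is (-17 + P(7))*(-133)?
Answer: 2261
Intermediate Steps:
P(g) = 0
(-17 + P(7))*(-133) = (-17 + 0)*(-133) = -17*(-133) = 2261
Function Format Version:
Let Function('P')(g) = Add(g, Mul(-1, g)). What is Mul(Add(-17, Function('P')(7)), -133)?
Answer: 2261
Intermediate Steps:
Function('P')(g) = 0
Mul(Add(-17, Function('P')(7)), -133) = Mul(Add(-17, 0), -133) = Mul(-17, -133) = 2261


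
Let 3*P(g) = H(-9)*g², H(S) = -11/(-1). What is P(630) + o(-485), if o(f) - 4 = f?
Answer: 1454819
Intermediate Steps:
H(S) = 11 (H(S) = -11*(-1) = 11)
o(f) = 4 + f
P(g) = 11*g²/3 (P(g) = (11*g²)/3 = 11*g²/3)
P(630) + o(-485) = (11/3)*630² + (4 - 485) = (11/3)*396900 - 481 = 1455300 - 481 = 1454819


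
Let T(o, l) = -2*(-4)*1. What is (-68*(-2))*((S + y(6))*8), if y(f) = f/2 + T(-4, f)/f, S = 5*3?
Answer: 63104/3 ≈ 21035.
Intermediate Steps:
T(o, l) = 8 (T(o, l) = 8*1 = 8)
S = 15
y(f) = f/2 + 8/f
(-68*(-2))*((S + y(6))*8) = (-68*(-2))*((15 + ((½)*6 + 8/6))*8) = 136*((15 + (3 + 8*(⅙)))*8) = 136*((15 + (3 + 4/3))*8) = 136*((15 + 13/3)*8) = 136*((58/3)*8) = 136*(464/3) = 63104/3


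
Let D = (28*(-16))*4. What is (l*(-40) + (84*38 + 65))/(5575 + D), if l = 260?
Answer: -2381/1261 ≈ -1.8882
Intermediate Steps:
D = -1792 (D = -448*4 = -1792)
(l*(-40) + (84*38 + 65))/(5575 + D) = (260*(-40) + (84*38 + 65))/(5575 - 1792) = (-10400 + (3192 + 65))/3783 = (-10400 + 3257)*(1/3783) = -7143*1/3783 = -2381/1261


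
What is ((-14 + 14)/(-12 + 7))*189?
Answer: 0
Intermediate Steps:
((-14 + 14)/(-12 + 7))*189 = (0/(-5))*189 = (0*(-⅕))*189 = 0*189 = 0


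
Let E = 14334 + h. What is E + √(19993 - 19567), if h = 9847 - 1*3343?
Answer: 20838 + √426 ≈ 20859.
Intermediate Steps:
h = 6504 (h = 9847 - 3343 = 6504)
E = 20838 (E = 14334 + 6504 = 20838)
E + √(19993 - 19567) = 20838 + √(19993 - 19567) = 20838 + √426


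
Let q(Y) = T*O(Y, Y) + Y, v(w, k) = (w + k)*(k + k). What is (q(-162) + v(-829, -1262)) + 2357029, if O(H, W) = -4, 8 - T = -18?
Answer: 7634447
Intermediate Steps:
T = 26 (T = 8 - 1*(-18) = 8 + 18 = 26)
v(w, k) = 2*k*(k + w) (v(w, k) = (k + w)*(2*k) = 2*k*(k + w))
q(Y) = -104 + Y (q(Y) = 26*(-4) + Y = -104 + Y)
(q(-162) + v(-829, -1262)) + 2357029 = ((-104 - 162) + 2*(-1262)*(-1262 - 829)) + 2357029 = (-266 + 2*(-1262)*(-2091)) + 2357029 = (-266 + 5277684) + 2357029 = 5277418 + 2357029 = 7634447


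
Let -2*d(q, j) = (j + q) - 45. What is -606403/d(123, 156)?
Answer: 606403/117 ≈ 5182.9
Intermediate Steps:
d(q, j) = 45/2 - j/2 - q/2 (d(q, j) = -((j + q) - 45)/2 = -(-45 + j + q)/2 = 45/2 - j/2 - q/2)
-606403/d(123, 156) = -606403/(45/2 - ½*156 - ½*123) = -606403/(45/2 - 78 - 123/2) = -606403/(-117) = -606403*(-1/117) = 606403/117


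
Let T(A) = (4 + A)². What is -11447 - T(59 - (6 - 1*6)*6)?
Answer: -15416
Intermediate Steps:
-11447 - T(59 - (6 - 1*6)*6) = -11447 - (4 + (59 - (6 - 1*6)*6))² = -11447 - (4 + (59 - (6 - 6)*6))² = -11447 - (4 + (59 - 0*6))² = -11447 - (4 + (59 - 1*0))² = -11447 - (4 + (59 + 0))² = -11447 - (4 + 59)² = -11447 - 1*63² = -11447 - 1*3969 = -11447 - 3969 = -15416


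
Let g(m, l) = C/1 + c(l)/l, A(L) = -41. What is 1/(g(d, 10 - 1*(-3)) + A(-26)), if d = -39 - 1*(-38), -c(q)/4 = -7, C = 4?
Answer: -13/453 ≈ -0.028698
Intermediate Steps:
c(q) = 28 (c(q) = -4*(-7) = 28)
d = -1 (d = -39 + 38 = -1)
g(m, l) = 4 + 28/l (g(m, l) = 4/1 + 28/l = 4*1 + 28/l = 4 + 28/l)
1/(g(d, 10 - 1*(-3)) + A(-26)) = 1/((4 + 28/(10 - 1*(-3))) - 41) = 1/((4 + 28/(10 + 3)) - 41) = 1/((4 + 28/13) - 41) = 1/(80/13 - 41) = 1/(-453/13) = -13/453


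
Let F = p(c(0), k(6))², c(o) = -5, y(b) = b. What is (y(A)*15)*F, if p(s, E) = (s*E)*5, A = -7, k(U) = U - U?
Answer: 0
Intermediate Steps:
k(U) = 0
p(s, E) = 5*E*s (p(s, E) = (E*s)*5 = 5*E*s)
F = 0 (F = (5*0*(-5))² = 0² = 0)
(y(A)*15)*F = -7*15*0 = -105*0 = 0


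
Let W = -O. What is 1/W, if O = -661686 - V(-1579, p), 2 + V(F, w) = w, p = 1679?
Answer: 1/663363 ≈ 1.5075e-6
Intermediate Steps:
V(F, w) = -2 + w
O = -663363 (O = -661686 - (-2 + 1679) = -661686 - 1*1677 = -661686 - 1677 = -663363)
W = 663363 (W = -1*(-663363) = 663363)
1/W = 1/663363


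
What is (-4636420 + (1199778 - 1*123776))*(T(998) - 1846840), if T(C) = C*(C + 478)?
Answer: 1330855765056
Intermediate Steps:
T(C) = C*(478 + C)
(-4636420 + (1199778 - 1*123776))*(T(998) - 1846840) = (-4636420 + (1199778 - 1*123776))*(998*(478 + 998) - 1846840) = (-4636420 + (1199778 - 123776))*(998*1476 - 1846840) = (-4636420 + 1076002)*(1473048 - 1846840) = -3560418*(-373792) = 1330855765056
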